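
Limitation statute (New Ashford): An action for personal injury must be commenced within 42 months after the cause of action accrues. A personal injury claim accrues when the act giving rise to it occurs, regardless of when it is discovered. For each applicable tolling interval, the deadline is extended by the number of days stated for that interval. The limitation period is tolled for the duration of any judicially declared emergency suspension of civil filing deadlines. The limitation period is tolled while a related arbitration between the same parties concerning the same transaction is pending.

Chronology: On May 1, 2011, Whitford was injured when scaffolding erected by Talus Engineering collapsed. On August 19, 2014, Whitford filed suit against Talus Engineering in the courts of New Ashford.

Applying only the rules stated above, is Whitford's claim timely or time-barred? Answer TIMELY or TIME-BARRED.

TIMELY

The cause of action accrued on May 1, 2011, the date of the act.
Adding the 42 months base period to May 1, 2011 gives a deadline of November 1, 2014, before any tolling.
Whitford filed on August 19, 2014, before the November 1, 2014 deadline, so the action is timely.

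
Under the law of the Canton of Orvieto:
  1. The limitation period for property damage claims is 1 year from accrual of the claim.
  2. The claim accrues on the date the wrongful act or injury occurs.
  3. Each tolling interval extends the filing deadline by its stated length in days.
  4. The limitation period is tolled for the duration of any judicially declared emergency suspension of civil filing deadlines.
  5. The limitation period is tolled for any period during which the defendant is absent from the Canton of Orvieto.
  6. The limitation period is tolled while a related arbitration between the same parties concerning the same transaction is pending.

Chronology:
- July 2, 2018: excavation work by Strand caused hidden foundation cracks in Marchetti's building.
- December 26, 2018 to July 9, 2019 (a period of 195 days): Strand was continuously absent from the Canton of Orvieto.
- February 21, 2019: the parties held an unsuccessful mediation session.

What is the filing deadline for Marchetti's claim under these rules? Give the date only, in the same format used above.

January 13, 2020

The limitation period began to run on July 2, 2018.
Adding the 1 year base period to July 2, 2018 gives a deadline of July 2, 2019, before any tolling.
The period was tolled for 195 days by the defendant's absence from the jurisdiction (December 26, 2018 to July 9, 2019), pushing the deadline to January 13, 2020.
None of the other events listed affects the running of the period under the stated rules.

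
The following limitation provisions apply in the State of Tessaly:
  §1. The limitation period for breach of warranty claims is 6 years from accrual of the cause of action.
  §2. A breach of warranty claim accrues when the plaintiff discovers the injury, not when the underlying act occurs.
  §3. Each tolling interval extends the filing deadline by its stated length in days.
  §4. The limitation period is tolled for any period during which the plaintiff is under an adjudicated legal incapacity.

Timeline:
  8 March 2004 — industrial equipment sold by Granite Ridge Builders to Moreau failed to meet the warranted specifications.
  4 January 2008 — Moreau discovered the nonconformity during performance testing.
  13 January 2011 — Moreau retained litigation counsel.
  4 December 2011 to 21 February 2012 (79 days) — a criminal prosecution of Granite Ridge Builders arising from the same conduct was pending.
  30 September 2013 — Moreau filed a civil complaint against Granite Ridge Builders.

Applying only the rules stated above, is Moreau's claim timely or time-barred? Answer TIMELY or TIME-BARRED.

The claim did not accrue until Moreau discovered the injury on 4 January 2008; the 8 March 2004 act date does not start the clock under the stated rule.
Adding the 6 years base period to 4 January 2008 gives a deadline of 4 January 2014, before any tolling.
No stated provision tolls the period for a criminal prosecution, so the interval from 4 December 2011 to 21 February 2012 has no effect on the deadline.
The other events in the timeline have no effect on the limitation period under the stated rules.
Filing on 30 September 2013 beat the 4 January 2014 deadline — the action is timely.

TIMELY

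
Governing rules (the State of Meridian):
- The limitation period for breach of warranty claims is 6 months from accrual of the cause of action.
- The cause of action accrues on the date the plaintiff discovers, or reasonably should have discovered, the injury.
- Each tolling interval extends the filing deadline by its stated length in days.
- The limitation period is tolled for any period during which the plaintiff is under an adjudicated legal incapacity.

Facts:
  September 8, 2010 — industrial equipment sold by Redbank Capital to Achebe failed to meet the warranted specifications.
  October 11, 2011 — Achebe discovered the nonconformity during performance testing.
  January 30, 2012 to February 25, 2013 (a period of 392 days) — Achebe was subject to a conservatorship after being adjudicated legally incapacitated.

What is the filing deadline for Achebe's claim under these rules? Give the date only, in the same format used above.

Accrual is tied to discovery, so the period began on October 11, 2011 rather than on September 8, 2010 when the act occurred.
Adding the 6 months base period to October 11, 2011 gives a deadline of April 11, 2012, before any tolling.
The period was tolled for 392 days by the plaintiff's legal incapacity (January 30, 2012 to February 25, 2013), pushing the deadline to May 8, 2013.

May 8, 2013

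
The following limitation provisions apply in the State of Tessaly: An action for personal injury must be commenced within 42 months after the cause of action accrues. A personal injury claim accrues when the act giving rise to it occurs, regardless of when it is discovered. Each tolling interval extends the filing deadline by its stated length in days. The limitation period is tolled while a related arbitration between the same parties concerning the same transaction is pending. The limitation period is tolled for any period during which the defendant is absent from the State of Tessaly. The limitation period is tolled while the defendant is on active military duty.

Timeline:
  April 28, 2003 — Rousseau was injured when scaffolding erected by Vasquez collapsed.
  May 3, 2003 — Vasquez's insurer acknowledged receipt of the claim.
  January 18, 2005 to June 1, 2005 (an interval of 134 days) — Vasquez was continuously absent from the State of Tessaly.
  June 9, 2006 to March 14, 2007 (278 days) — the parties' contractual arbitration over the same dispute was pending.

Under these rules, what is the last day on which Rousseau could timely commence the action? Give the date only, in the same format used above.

The cause of action accrued on April 28, 2003, the date of the act.
Adding the 42 months base period to April 28, 2003 gives a deadline of October 28, 2006, before any tolling.
Because the defendant's absence from the jurisdiction ran from January 18, 2005 to June 1, 2005, the deadline is extended by 134 days to March 11, 2007.
Because the pending related arbitration ran from June 9, 2006 to March 14, 2007, the deadline is extended by 278 days to December 14, 2007.
None of the other events listed affects the running of the period under the stated rules.

December 14, 2007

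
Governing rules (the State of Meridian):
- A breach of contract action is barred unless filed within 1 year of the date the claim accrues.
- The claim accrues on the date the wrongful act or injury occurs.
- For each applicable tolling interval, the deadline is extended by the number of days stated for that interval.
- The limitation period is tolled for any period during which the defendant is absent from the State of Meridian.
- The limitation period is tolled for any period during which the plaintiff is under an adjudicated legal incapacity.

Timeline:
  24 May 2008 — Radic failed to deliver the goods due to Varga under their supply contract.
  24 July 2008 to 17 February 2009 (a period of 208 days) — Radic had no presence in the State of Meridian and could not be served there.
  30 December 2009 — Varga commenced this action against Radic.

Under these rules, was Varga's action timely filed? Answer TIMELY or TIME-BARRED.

TIME-BARRED

The limitation period began to run on 24 May 2008.
1 year from 24 May 2008 is 24 May 2009.
Because the defendant's absence from the jurisdiction ran from 24 July 2008 to 17 February 2009, the deadline is extended by 208 days to 18 December 2009.
Filing on 30 December 2009 missed the 18 December 2009 deadline — the action is time-barred.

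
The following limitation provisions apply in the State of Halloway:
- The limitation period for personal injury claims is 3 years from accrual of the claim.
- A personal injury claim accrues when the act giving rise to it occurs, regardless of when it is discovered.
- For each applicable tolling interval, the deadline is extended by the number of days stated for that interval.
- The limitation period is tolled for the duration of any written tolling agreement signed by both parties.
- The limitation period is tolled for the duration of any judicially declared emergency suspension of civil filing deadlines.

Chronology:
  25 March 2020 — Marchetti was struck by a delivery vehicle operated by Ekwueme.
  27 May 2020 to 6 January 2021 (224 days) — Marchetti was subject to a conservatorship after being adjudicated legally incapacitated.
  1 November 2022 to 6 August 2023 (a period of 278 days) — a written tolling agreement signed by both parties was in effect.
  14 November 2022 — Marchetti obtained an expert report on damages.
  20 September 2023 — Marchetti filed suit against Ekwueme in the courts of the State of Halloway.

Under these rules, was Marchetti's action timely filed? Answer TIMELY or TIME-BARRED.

The limitation period began to run on 25 March 2020.
The untolled deadline — 3 years after 25 March 2020 — is 25 March 2023.
Because the written tolling agreement ran from 1 November 2022 to 6 August 2023, the deadline is extended by 278 days to 28 December 2023.
Although the plaintiff's incapacity ran from 27 May 2020 to 6 January 2021, the stated rules do not make that a tolling event, so it is disregarded.
None of the other events listed affects the running of the period under the stated rules.
Filing on 20 September 2023 beat the 28 December 2023 deadline — the action is timely.

TIMELY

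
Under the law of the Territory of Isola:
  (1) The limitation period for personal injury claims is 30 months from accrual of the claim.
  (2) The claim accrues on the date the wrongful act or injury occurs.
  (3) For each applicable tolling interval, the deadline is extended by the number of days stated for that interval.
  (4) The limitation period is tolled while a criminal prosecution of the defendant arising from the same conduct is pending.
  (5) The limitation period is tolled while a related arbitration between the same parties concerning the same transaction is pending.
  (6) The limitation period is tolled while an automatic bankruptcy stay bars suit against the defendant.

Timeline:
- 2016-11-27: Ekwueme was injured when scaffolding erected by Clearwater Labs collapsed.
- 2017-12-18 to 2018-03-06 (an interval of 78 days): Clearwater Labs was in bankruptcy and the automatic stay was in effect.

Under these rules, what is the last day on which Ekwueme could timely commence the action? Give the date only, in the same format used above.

The claim accrued on 2016-11-27, the date of the act.
Adding the 30 months base period to 2016-11-27 gives a deadline of 2019-05-27, before any tolling.
The automatic bankruptcy stay from 2017-12-18 to 2018-03-06 tolled the period for 78 days, extending the deadline to 2019-08-13.

2019-08-13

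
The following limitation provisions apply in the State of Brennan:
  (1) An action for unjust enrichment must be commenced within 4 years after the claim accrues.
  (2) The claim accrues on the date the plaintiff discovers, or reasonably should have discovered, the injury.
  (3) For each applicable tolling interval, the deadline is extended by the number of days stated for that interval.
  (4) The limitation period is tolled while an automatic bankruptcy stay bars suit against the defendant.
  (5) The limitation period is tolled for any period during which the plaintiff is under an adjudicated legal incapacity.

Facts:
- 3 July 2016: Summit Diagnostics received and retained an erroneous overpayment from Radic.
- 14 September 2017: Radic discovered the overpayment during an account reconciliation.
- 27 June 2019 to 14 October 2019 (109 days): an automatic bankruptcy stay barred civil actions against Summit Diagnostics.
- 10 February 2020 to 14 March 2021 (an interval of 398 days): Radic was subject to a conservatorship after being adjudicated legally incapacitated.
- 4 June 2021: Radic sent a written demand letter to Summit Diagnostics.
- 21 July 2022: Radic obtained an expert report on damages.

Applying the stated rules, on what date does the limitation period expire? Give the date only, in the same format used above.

The claim did not accrue until Radic discovered the injury on 14 September 2017; the 3 July 2016 act date does not start the clock under the stated rule.
4 years from 14 September 2017 is 14 September 2021.
The period was tolled for 109 days by the automatic bankruptcy stay (27 June 2019 to 14 October 2019), pushing the deadline to 1 January 2022.
Because the plaintiff's legal incapacity ran from 10 February 2020 to 14 March 2021, the deadline is extended by 398 days to 3 February 2023.
Nothing else in the chronology tolls or restarts the period.

3 February 2023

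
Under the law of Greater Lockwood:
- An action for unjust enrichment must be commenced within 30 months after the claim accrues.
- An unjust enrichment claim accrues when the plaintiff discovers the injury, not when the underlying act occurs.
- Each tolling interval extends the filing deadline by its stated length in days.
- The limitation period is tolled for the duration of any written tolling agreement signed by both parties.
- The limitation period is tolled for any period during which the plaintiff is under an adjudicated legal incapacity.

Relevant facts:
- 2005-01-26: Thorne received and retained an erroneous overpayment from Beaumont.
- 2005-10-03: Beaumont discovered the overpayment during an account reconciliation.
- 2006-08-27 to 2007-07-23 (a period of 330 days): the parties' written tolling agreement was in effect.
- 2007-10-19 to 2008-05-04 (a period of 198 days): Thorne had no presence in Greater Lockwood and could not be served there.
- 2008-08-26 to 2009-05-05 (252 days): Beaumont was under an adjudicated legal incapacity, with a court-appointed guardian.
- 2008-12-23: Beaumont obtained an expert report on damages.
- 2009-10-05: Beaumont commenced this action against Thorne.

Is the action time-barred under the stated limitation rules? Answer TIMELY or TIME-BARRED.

TIMELY

Under the discovery rule, the claim accrued on 2005-10-03, when Beaumont discovered the injury — not on the 2005-01-26 date of the underlying act.
The untolled deadline — 30 months after 2005-10-03 — is 2008-04-03.
The period was tolled for 330 days by the written tolling agreement (2006-08-27 to 2007-07-23), pushing the deadline to 2009-02-27.
The plaintiff's legal incapacity from 2008-08-26 to 2009-05-05 tolled the period for 252 days, extending the deadline to 2009-11-06.
The defendant's absence from the jurisdiction from 2007-10-19 to 2008-05-04 does not toll the period, because no stated rule makes the defendant's absence a tolling event.
The other events in the timeline have no effect on the limitation period under the stated rules.
The 2009-10-05 filing precedes the 2009-11-06 deadline; the claim is timely.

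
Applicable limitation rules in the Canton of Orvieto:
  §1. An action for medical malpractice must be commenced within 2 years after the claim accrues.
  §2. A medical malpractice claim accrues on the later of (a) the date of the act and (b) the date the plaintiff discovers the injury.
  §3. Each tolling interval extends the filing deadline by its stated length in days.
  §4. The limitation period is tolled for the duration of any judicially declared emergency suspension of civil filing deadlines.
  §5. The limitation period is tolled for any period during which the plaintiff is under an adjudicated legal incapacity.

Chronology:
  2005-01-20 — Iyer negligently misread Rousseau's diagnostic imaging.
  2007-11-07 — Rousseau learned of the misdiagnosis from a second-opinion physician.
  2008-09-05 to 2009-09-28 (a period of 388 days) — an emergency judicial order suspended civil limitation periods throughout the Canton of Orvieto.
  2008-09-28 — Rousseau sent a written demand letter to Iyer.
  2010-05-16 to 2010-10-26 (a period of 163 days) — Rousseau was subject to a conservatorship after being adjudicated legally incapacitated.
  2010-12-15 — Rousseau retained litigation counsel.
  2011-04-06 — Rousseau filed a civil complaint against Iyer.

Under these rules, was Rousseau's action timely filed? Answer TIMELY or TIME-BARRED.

Taking the later of the act (2005-01-20) and discovery (2007-11-07), the claim accrued on 2007-11-07.
Adding the 2 years base period to 2007-11-07 gives a deadline of 2009-11-07, before any tolling.
Because the emergency suspension of filing deadlines ran from 2008-09-05 to 2009-09-28, the deadline is extended by 388 days to 2010-11-30.
The period was tolled for 163 days by the plaintiff's legal incapacity (2010-05-16 to 2010-10-26), pushing the deadline to 2011-05-12.
Nothing else in the chronology tolls or restarts the period.
The 2011-04-06 filing precedes the 2011-05-12 deadline; the claim is timely.

TIMELY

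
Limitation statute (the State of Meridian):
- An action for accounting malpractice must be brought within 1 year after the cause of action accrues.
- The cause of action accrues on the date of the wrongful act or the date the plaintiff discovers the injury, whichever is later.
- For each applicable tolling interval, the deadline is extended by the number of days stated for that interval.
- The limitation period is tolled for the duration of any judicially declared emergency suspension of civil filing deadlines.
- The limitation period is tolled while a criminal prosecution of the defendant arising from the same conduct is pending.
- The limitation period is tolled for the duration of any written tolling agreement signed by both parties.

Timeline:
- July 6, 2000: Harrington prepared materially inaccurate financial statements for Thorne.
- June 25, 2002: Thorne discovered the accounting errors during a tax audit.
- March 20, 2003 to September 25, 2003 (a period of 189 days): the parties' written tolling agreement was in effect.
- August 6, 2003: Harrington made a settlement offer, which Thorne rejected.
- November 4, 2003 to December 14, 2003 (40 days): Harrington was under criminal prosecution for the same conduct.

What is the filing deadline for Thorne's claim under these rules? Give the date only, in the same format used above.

Taking the later of the act (July 6, 2000) and discovery (June 25, 2002), the claim accrued on June 25, 2002.
The untolled deadline — 1 year after June 25, 2002 — is June 25, 2003.
Because the written tolling agreement ran from March 20, 2003 to September 25, 2003, the deadline is extended by 189 days to December 31, 2003.
Because the pending criminal prosecution ran from November 4, 2003 to December 14, 2003, the deadline is extended by 40 days to February 9, 2004.
Nothing else in the chronology tolls or restarts the period.

February 9, 2004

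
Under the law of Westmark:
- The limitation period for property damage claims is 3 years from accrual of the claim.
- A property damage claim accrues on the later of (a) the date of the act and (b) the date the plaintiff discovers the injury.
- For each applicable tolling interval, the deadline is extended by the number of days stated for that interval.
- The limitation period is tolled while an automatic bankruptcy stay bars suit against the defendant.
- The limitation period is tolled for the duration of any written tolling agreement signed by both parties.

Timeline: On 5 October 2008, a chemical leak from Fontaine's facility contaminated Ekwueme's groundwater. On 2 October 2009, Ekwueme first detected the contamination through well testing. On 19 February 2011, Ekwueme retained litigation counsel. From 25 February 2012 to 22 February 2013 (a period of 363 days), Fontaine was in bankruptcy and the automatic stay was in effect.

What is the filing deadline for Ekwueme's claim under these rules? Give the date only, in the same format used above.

30 September 2013

The claim accrued on 2 October 2009 — the later of the 5 October 2008 act and the 2 October 2009 discovery.
3 years from 2 October 2009 is 2 October 2012.
The automatic bankruptcy stay from 25 February 2012 to 22 February 2013 tolled the period for 363 days, extending the deadline to 30 September 2013.
Nothing else in the chronology tolls or restarts the period.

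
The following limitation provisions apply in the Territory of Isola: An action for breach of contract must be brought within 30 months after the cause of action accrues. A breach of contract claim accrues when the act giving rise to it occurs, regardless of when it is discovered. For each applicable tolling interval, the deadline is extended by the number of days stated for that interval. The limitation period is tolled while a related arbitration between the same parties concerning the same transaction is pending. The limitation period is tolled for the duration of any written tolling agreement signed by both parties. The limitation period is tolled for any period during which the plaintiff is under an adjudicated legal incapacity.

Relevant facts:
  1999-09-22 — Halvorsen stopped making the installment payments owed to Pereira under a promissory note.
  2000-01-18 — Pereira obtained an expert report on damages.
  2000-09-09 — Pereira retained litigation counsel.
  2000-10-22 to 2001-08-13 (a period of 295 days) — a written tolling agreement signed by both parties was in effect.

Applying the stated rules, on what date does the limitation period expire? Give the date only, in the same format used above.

The claim accrued on 1999-09-22, when the wrongful act occurred.
The untolled deadline — 30 months after 1999-09-22 — is 2002-03-22.
The written tolling agreement from 2000-10-22 to 2001-08-13 tolled the period for 295 days, extending the deadline to 2003-01-11.
None of the other events listed affects the running of the period under the stated rules.

2003-01-11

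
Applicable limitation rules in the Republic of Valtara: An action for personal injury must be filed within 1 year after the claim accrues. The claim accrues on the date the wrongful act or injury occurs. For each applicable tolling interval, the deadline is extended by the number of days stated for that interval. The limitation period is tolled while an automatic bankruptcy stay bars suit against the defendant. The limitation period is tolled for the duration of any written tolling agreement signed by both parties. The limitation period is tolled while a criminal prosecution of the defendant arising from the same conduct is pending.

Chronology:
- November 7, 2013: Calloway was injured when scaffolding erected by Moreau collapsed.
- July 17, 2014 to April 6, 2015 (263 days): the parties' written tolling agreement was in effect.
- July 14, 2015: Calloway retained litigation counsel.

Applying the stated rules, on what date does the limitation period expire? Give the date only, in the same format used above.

July 28, 2015

The limitation period began to run on November 7, 2013.
The untolled deadline — 1 year after November 7, 2013 — is November 7, 2014.
The period was tolled for 263 days by the written tolling agreement (July 17, 2014 to April 6, 2015), pushing the deadline to July 28, 2015.
None of the other events listed affects the running of the period under the stated rules.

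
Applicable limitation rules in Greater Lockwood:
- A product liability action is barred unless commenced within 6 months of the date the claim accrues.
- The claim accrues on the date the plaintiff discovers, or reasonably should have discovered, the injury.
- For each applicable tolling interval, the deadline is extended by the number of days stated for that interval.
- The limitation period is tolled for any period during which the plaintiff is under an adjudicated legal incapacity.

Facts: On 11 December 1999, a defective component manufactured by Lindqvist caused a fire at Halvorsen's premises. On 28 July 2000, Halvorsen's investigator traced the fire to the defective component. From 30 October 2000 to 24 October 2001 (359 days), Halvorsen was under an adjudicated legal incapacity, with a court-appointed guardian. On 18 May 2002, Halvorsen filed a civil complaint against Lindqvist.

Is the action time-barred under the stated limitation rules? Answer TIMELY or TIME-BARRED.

TIME-BARRED

Accrual is tied to discovery, so the period began on 28 July 2000 rather than on 11 December 1999 when the act occurred.
6 months from 28 July 2000 is 28 January 2001.
Because the plaintiff's legal incapacity ran from 30 October 2000 to 24 October 2001, the deadline is extended by 359 days to 22 January 2002.
The 18 May 2002 filing falls after the 22 January 2002 deadline; the claim is time-barred.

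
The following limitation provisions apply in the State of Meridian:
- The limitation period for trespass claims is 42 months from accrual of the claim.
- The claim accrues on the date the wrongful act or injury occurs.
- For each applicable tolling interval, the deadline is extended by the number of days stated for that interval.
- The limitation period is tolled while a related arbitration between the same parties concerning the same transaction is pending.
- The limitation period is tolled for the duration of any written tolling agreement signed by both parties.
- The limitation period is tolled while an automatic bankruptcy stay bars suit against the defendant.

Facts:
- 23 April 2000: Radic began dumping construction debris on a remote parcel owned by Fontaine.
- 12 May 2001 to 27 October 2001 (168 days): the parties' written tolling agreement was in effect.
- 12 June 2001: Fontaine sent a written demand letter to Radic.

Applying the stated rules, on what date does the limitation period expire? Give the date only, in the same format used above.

The limitation period began to run on 23 April 2000.
The untolled deadline — 42 months after 23 April 2000 — is 23 October 2003.
The period was tolled for 168 days by the written tolling agreement (12 May 2001 to 27 October 2001), pushing the deadline to 8 April 2004.
Nothing else in the chronology tolls or restarts the period.

8 April 2004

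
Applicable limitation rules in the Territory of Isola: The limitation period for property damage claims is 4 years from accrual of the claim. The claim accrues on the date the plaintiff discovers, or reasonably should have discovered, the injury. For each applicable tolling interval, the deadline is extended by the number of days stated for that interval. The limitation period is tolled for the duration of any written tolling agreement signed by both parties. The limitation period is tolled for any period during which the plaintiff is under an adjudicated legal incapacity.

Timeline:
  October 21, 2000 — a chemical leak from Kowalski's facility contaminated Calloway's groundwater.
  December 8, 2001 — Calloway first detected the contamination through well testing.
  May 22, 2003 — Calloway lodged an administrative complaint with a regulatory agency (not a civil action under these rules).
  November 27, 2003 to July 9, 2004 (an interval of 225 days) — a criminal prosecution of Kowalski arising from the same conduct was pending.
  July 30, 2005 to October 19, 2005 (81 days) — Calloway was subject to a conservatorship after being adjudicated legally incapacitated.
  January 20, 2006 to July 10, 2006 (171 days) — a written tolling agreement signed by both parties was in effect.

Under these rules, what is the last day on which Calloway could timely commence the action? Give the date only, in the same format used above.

August 17, 2006

The claim did not accrue until Calloway discovered the injury on December 8, 2001; the October 21, 2000 act date does not start the clock under the stated rule.
Adding the 4 years base period to December 8, 2001 gives a deadline of December 8, 2005, before any tolling.
The period was tolled for 81 days by the plaintiff's legal incapacity (July 30, 2005 to October 19, 2005), pushing the deadline to February 27, 2006.
The written tolling agreement from January 20, 2006 to July 10, 2006 tolled the period for 171 days, extending the deadline to August 17, 2006.
The pending criminal prosecution from November 27, 2003 to July 9, 2004 does not toll the period, because no stated rule makes a criminal prosecution a tolling event.
The other events in the timeline have no effect on the limitation period under the stated rules.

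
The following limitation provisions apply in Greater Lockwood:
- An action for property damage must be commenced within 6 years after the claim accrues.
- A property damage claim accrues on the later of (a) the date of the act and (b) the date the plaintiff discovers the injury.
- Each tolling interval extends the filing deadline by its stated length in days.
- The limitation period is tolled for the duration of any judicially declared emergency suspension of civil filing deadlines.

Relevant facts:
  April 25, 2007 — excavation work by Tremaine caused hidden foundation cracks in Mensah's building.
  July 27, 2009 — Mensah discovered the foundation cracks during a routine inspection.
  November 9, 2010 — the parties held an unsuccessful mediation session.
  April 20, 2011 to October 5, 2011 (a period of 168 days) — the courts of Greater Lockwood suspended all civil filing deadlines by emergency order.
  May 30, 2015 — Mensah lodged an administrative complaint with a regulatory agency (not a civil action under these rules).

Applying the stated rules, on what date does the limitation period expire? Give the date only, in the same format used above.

January 11, 2016

Taking the later of the act (April 25, 2007) and discovery (July 27, 2009), the claim accrued on July 27, 2009.
The untolled deadline — 6 years after July 27, 2009 — is July 27, 2015.
Because the emergency suspension of filing deadlines ran from April 20, 2011 to October 5, 2011, the deadline is extended by 168 days to January 11, 2016.
None of the other events listed affects the running of the period under the stated rules.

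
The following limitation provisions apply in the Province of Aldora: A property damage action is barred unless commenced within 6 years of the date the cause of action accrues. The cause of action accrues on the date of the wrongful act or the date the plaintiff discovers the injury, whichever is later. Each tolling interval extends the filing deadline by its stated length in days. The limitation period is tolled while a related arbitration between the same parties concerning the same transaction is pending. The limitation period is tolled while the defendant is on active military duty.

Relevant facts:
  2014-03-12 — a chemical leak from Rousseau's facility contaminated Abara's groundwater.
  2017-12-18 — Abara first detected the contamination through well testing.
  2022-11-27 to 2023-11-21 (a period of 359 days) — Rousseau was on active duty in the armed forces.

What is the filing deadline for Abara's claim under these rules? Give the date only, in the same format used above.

2024-12-11

Taking the later of the act (2014-03-12) and discovery (2017-12-18), the claim accrued on 2017-12-18.
The untolled deadline — 6 years after 2017-12-18 — is 2023-12-18.
Because the defendant's active military service ran from 2022-11-27 to 2023-11-21, the deadline is extended by 359 days to 2024-12-11.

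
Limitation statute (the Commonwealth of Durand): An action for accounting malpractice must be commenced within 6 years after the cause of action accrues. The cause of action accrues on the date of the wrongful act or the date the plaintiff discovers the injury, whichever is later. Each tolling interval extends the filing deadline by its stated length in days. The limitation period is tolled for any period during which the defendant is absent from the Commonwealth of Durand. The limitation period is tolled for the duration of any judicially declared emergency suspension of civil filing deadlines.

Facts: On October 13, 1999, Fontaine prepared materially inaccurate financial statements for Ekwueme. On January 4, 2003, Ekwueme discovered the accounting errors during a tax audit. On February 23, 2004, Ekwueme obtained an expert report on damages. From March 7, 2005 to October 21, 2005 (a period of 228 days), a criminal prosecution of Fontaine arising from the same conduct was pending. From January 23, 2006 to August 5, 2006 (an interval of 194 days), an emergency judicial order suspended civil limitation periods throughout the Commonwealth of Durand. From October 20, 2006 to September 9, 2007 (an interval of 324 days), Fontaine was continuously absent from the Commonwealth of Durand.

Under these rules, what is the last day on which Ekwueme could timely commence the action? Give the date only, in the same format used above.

June 6, 2010

Taking the later of the act (October 13, 1999) and discovery (January 4, 2003), the claim accrued on January 4, 2003.
The untolled deadline — 6 years after January 4, 2003 — is January 4, 2009.
The period was tolled for 194 days by the emergency suspension of filing deadlines (January 23, 2006 to August 5, 2006), pushing the deadline to July 17, 2009.
Because the defendant's absence from the jurisdiction ran from October 20, 2006 to September 9, 2007, the deadline is extended by 324 days to June 6, 2010.
The pending criminal prosecution from March 7, 2005 to October 21, 2005 does not toll the period, because no stated rule makes a criminal prosecution a tolling event.
The other events in the timeline have no effect on the limitation period under the stated rules.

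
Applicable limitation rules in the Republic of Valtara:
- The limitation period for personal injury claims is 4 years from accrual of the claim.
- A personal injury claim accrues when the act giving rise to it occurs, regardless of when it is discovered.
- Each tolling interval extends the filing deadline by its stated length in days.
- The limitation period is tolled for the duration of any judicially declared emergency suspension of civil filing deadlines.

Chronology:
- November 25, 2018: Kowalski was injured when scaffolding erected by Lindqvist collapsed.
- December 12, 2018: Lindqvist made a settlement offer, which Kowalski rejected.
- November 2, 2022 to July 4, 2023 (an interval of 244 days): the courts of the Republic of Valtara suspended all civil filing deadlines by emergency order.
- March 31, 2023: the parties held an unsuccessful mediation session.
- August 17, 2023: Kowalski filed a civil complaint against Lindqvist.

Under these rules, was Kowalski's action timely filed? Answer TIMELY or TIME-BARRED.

TIME-BARRED

The claim accrued on November 25, 2018, the date of the act.
4 years from November 25, 2018 is November 25, 2022.
Because the emergency suspension of filing deadlines ran from November 2, 2022 to July 4, 2023, the deadline is extended by 244 days to July 27, 2023.
None of the other events listed affects the running of the period under the stated rules.
Filing on August 17, 2023 missed the July 27, 2023 deadline — the action is time-barred.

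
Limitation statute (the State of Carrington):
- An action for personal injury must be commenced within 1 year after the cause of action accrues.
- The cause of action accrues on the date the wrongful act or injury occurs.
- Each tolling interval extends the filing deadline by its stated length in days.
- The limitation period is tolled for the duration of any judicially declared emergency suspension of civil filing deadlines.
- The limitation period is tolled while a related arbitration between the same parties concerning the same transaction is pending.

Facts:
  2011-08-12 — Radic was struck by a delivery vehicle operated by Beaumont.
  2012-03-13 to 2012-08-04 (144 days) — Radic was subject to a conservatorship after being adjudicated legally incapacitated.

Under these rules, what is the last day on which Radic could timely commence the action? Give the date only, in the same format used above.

The limitation period began to run on 2011-08-12.
1 year from 2011-08-12 is 2012-08-12.
Although the plaintiff's incapacity ran from 2012-03-13 to 2012-08-04, the stated rules do not make that a tolling event, so it is disregarded.

2012-08-12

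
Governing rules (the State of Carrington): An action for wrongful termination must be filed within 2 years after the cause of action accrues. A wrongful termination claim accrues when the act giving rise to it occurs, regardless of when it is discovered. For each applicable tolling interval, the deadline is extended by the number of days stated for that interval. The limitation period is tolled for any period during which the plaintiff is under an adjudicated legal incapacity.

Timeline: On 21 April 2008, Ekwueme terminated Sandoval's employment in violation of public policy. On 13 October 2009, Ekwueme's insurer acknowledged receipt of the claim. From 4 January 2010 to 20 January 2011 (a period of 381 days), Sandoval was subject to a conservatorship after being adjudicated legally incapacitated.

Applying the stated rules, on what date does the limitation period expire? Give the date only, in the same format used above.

The limitation period began to run on 21 April 2008.
Adding the 2 years base period to 21 April 2008 gives a deadline of 21 April 2010, before any tolling.
Because the plaintiff's legal incapacity ran from 4 January 2010 to 20 January 2011, the deadline is extended by 381 days to 7 May 2011.
Nothing else in the chronology tolls or restarts the period.

7 May 2011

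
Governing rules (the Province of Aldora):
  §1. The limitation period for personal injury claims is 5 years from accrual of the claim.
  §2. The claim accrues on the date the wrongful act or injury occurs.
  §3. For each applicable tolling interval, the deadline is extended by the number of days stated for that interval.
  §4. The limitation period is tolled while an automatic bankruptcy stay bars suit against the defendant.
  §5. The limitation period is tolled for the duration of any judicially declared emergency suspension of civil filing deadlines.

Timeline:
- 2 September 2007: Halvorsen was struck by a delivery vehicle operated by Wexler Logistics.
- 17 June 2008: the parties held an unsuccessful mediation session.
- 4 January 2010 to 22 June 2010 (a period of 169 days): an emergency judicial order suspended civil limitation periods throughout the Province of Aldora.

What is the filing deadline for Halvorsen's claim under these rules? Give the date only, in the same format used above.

The limitation period began to run on 2 September 2007.
The untolled deadline — 5 years after 2 September 2007 — is 2 September 2012.
The period was tolled for 169 days by the emergency suspension of filing deadlines (4 January 2010 to 22 June 2010), pushing the deadline to 18 February 2013.
None of the other events listed affects the running of the period under the stated rules.

18 February 2013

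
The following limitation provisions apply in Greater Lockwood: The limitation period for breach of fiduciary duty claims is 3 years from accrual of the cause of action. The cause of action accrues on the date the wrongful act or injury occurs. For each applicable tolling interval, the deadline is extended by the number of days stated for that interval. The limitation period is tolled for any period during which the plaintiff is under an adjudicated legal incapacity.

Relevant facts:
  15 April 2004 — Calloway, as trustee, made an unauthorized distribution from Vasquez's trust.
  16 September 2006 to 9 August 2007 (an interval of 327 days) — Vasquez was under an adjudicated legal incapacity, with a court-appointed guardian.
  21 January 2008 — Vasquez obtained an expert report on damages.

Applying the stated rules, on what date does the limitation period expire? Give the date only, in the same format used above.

The claim accrued on 15 April 2004, when the wrongful act occurred.
3 years from 15 April 2004 is 15 April 2007.
The period was tolled for 327 days by the plaintiff's legal incapacity (16 September 2006 to 9 August 2007), pushing the deadline to 7 March 2008.
The other events in the timeline have no effect on the limitation period under the stated rules.

7 March 2008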